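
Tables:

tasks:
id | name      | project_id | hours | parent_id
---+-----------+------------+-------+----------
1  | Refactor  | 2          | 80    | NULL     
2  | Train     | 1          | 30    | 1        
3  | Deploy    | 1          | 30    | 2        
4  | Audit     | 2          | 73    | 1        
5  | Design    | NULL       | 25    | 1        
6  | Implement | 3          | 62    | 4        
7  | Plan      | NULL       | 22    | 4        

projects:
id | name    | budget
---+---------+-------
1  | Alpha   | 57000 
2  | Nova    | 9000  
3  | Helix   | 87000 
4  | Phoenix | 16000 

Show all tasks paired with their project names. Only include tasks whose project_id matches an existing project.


INNER JOIN keeps only tasks rows whose project_id matches an id in projects. Walk through each task:
  - task 1 (Refactor): project_id=2 -> matches Nova
  - task 2 (Train): project_id=1 -> matches Alpha
  - task 3 (Deploy): project_id=1 -> matches Alpha
  - task 4 (Audit): project_id=2 -> matches Nova
  - task 5 (Design): project_id=NULL, no match -> dropped
  - task 6 (Implement): project_id=3 -> matches Helix
  - task 7 (Plan): project_id=NULL, no match -> dropped
So 2 of 7 rows are dropped.

SQL:
SELECT a.name, b.name AS project
FROM tasks a
INNER JOIN projects b ON a.project_id = b.id

Result:
name      | project
----------+--------
Refactor  | Nova   
Train     | Alpha  
Deploy    | Alpha  
Audit     | Nova   
Implement | Helix  


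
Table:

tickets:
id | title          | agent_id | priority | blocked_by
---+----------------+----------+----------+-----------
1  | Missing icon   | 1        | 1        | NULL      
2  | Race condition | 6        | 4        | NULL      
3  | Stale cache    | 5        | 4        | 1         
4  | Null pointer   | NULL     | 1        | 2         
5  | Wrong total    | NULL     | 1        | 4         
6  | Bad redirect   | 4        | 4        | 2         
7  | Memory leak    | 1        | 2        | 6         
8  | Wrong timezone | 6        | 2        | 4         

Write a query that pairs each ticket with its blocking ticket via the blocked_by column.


This is a self-join: tickets is joined to a second copy of itself, matching each row's blocked_by to another row's id. Use LEFT JOIN so rows with blocked_by=NULL are kept.
  - ticket 1 (Missing icon): blocked_by=NULL -> NULL
  - ticket 2 (Race condition): blocked_by=NULL -> NULL
  - ticket 3 (Stale cache): blocked_by=1 -> Missing icon
  - ticket 4 (Null pointer): blocked_by=2 -> Race condition
  - ticket 5 (Wrong total): blocked_by=4 -> Null pointer
  - ticket 6 (Bad redirect): blocked_by=2 -> Race condition
  - ticket 7 (Memory leak): blocked_by=6 -> Bad redirect
  - ticket 8 (Wrong timezone): blocked_by=4 -> Null pointer

SQL:
SELECT a.title AS item, b.title AS blocked_by
FROM tickets a
LEFT JOIN tickets b ON a.blocked_by = b.id

Result:
item           | blocked_by    
---------------+---------------
Missing icon   | NULL          
Race condition | NULL          
Stale cache    | Missing icon  
Null pointer   | Race condition
Wrong total    | Null pointer  
Bad redirect   | Race condition
Memory leak    | Bad redirect  
Wrong timezone | Null pointer  


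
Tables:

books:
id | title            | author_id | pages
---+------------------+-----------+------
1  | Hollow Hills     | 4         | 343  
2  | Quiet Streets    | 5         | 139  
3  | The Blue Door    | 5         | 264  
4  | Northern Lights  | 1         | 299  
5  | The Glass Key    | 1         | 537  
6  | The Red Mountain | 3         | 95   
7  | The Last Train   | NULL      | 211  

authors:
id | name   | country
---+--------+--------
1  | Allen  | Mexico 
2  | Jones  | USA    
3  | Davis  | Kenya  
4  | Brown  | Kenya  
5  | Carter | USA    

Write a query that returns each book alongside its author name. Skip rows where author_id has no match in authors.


INNER JOIN keeps only books rows whose author_id matches an id in authors. Walk through each book:
  - book 1 (Hollow Hills): author_id=4 -> matches Brown
  - book 2 (Quiet Streets): author_id=5 -> matches Carter
  - book 3 (The Blue Door): author_id=5 -> matches Carter
  - book 4 (Northern Lights): author_id=1 -> matches Allen
  - book 5 (The Glass Key): author_id=1 -> matches Allen
  - book 6 (The Red Mountain): author_id=3 -> matches Davis
  - book 7 (The Last Train): author_id=NULL, no match -> dropped
So 1 of 7 rows is dropped.

SQL:
SELECT a.title, b.name AS author
FROM books a
INNER JOIN authors b ON a.author_id = b.id

Result:
title            | author
-----------------+-------
Hollow Hills     | Brown 
Quiet Streets    | Carter
The Blue Door    | Carter
Northern Lights  | Allen 
The Glass Key    | Allen 
The Red Mountain | Davis 


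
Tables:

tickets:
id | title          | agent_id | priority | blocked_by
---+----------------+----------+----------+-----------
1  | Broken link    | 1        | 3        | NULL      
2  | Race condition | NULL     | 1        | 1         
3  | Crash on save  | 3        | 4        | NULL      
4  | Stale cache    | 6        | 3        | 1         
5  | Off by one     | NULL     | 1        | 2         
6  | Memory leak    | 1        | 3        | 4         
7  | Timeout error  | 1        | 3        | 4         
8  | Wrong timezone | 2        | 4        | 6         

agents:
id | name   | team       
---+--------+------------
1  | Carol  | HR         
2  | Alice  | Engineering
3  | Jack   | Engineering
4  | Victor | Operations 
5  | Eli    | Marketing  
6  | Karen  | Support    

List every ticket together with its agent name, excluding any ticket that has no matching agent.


INNER JOIN keeps only tickets rows whose agent_id matches an id in agents. Walk through each ticket:
  - ticket 1 (Broken link): agent_id=1 -> matches Carol
  - ticket 2 (Race condition): agent_id=NULL, no match -> dropped
  - ticket 3 (Crash on save): agent_id=3 -> matches Jack
  - ticket 4 (Stale cache): agent_id=6 -> matches Karen
  - ticket 5 (Off by one): agent_id=NULL, no match -> dropped
  - ticket 6 (Memory leak): agent_id=1 -> matches Carol
  - ticket 7 (Timeout error): agent_id=1 -> matches Carol
  - ticket 8 (Wrong timezone): agent_id=2 -> matches Alice
So 2 of 8 rows are dropped.

SQL:
SELECT a.title, b.name AS agent
FROM tickets a
INNER JOIN agents b ON a.agent_id = b.id

Result:
title          | agent
---------------+------
Broken link    | Carol
Crash on save  | Jack 
Stale cache    | Karen
Memory leak    | Carol
Timeout error  | Carol
Wrong timezone | Alice


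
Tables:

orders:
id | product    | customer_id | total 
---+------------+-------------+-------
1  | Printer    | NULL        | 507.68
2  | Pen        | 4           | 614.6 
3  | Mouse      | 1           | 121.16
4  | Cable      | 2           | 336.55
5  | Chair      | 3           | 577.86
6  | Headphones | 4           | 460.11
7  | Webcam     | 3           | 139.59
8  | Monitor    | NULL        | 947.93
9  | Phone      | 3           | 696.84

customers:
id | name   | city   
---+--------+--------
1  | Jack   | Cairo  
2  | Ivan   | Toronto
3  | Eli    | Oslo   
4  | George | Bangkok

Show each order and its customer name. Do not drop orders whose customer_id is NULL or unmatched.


LEFT JOIN keeps every row from orders (the left table); where customer_id has no match in customers, the customer columns become NULL. Walk through each order:
  - order 1 (Printer): customer_id=NULL, no match -> kept with NULL
  - order 2 (Pen): customer_id=4 -> matches George
  - order 3 (Mouse): customer_id=1 -> matches Jack
  - order 4 (Cable): customer_id=2 -> matches Ivan
  - order 5 (Chair): customer_id=3 -> matches Eli
  - order 6 (Headphones): customer_id=4 -> matches George
  - order 7 (Webcam): customer_id=3 -> matches Eli
  - order 8 (Monitor): customer_id=NULL, no match -> kept with NULL
  - order 9 (Phone): customer_id=3 -> matches Eli
All 9 rows appear; 2 have NULL customer.

SQL:
SELECT a.product, b.name AS customer
FROM orders a
LEFT JOIN customers b ON a.customer_id = b.id

Result:
product    | customer
-----------+---------
Printer    | NULL    
Pen        | George  
Mouse      | Jack    
Cable      | Ivan    
Chair      | Eli     
Headphones | George  
Webcam     | Eli     
Monitor    | NULL    
Phone      | Eli     


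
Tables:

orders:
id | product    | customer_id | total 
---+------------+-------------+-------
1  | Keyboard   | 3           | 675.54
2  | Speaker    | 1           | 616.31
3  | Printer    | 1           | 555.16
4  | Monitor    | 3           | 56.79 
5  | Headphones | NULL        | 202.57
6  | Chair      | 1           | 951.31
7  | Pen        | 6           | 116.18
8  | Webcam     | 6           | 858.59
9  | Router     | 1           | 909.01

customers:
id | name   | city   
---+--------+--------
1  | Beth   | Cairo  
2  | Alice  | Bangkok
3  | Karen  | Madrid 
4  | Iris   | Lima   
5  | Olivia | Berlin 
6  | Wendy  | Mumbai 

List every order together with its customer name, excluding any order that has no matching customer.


INNER JOIN keeps only orders rows whose customer_id matches an id in customers. Walk through each order:
  - order 1 (Keyboard): customer_id=3 -> matches Karen
  - order 2 (Speaker): customer_id=1 -> matches Beth
  - order 3 (Printer): customer_id=1 -> matches Beth
  - order 4 (Monitor): customer_id=3 -> matches Karen
  - order 5 (Headphones): customer_id=NULL, no match -> dropped
  - order 6 (Chair): customer_id=1 -> matches Beth
  - order 7 (Pen): customer_id=6 -> matches Wendy
  - order 8 (Webcam): customer_id=6 -> matches Wendy
  - order 9 (Router): customer_id=1 -> matches Beth
So 1 of 9 rows is dropped.

SQL:
SELECT a.product, b.name AS customer
FROM orders a
INNER JOIN customers b ON a.customer_id = b.id

Result:
product  | customer
---------+---------
Keyboard | Karen   
Speaker  | Beth    
Printer  | Beth    
Monitor  | Karen   
Chair    | Beth    
Pen      | Wendy   
Webcam   | Wendy   
Router   | Beth    


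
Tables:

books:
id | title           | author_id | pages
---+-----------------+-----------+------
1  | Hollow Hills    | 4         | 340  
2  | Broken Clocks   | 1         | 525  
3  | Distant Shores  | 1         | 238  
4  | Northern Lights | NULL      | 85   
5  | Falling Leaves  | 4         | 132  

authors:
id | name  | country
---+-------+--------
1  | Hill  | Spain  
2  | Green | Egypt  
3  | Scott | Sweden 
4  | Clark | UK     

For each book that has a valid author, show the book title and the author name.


INNER JOIN keeps only books rows whose author_id matches an id in authors. Walk through each book:
  - book 1 (Hollow Hills): author_id=4 -> matches Clark
  - book 2 (Broken Clocks): author_id=1 -> matches Hill
  - book 3 (Distant Shores): author_id=1 -> matches Hill
  - book 4 (Northern Lights): author_id=NULL, no match -> dropped
  - book 5 (Falling Leaves): author_id=4 -> matches Clark
So 1 of 5 rows is dropped.

SQL:
SELECT a.title, b.name AS author
FROM books a
INNER JOIN authors b ON a.author_id = b.id

Result:
title          | author
---------------+-------
Hollow Hills   | Clark 
Broken Clocks  | Hill  
Distant Shores | Hill  
Falling Leaves | Clark 


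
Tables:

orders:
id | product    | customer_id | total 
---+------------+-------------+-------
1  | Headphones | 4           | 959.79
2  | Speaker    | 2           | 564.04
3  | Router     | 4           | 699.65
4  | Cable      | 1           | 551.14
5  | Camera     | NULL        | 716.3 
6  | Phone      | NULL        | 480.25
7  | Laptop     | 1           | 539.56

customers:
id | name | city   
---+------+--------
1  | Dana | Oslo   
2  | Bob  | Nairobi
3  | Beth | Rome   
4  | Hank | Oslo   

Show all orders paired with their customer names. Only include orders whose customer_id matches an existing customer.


INNER JOIN keeps only orders rows whose customer_id matches an id in customers. Walk through each order:
  - order 1 (Headphones): customer_id=4 -> matches Hank
  - order 2 (Speaker): customer_id=2 -> matches Bob
  - order 3 (Router): customer_id=4 -> matches Hank
  - order 4 (Cable): customer_id=1 -> matches Dana
  - order 5 (Camera): customer_id=NULL, no match -> dropped
  - order 6 (Phone): customer_id=NULL, no match -> dropped
  - order 7 (Laptop): customer_id=1 -> matches Dana
So 2 of 7 rows are dropped.

SQL:
SELECT a.product, b.name AS customer
FROM orders a
INNER JOIN customers b ON a.customer_id = b.id

Result:
product    | customer
-----------+---------
Headphones | Hank    
Speaker    | Bob     
Router     | Hank    
Cable      | Dana    
Laptop     | Dana    


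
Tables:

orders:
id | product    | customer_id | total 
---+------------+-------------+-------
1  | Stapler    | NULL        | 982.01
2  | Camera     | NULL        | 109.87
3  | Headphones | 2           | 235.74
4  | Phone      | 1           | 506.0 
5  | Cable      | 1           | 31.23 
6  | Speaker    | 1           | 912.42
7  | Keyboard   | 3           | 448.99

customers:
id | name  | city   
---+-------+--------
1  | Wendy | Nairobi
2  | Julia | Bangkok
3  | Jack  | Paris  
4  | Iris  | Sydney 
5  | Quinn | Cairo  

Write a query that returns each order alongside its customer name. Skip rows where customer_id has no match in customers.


INNER JOIN keeps only orders rows whose customer_id matches an id in customers. Walk through each order:
  - order 1 (Stapler): customer_id=NULL, no match -> dropped
  - order 2 (Camera): customer_id=NULL, no match -> dropped
  - order 3 (Headphones): customer_id=2 -> matches Julia
  - order 4 (Phone): customer_id=1 -> matches Wendy
  - order 5 (Cable): customer_id=1 -> matches Wendy
  - order 6 (Speaker): customer_id=1 -> matches Wendy
  - order 7 (Keyboard): customer_id=3 -> matches Jack
So 2 of 7 rows are dropped.

SQL:
SELECT a.product, b.name AS customer
FROM orders a
INNER JOIN customers b ON a.customer_id = b.id

Result:
product    | customer
-----------+---------
Headphones | Julia   
Phone      | Wendy   
Cable      | Wendy   
Speaker    | Wendy   
Keyboard   | Jack    


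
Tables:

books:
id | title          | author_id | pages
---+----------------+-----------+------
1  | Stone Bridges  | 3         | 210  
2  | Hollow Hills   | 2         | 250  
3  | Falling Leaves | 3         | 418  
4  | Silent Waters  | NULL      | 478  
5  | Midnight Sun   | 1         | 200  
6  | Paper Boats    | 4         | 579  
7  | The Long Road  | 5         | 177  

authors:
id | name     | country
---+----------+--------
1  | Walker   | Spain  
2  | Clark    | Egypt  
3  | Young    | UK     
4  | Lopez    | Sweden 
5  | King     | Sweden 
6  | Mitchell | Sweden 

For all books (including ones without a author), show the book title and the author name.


LEFT JOIN keeps every row from books (the left table); where author_id has no match in authors, the author columns become NULL. Walk through each book:
  - book 1 (Stone Bridges): author_id=3 -> matches Young
  - book 2 (Hollow Hills): author_id=2 -> matches Clark
  - book 3 (Falling Leaves): author_id=3 -> matches Young
  - book 4 (Silent Waters): author_id=NULL, no match -> kept with NULL
  - book 5 (Midnight Sun): author_id=1 -> matches Walker
  - book 6 (Paper Boats): author_id=4 -> matches Lopez
  - book 7 (The Long Road): author_id=5 -> matches King
All 7 rows appear; 1 has NULL author.

SQL:
SELECT a.title, b.name AS author
FROM books a
LEFT JOIN authors b ON a.author_id = b.id

Result:
title          | author
---------------+-------
Stone Bridges  | Young 
Hollow Hills   | Clark 
Falling Leaves | Young 
Silent Waters  | NULL  
Midnight Sun   | Walker
Paper Boats    | Lopez 
The Long Road  | King  


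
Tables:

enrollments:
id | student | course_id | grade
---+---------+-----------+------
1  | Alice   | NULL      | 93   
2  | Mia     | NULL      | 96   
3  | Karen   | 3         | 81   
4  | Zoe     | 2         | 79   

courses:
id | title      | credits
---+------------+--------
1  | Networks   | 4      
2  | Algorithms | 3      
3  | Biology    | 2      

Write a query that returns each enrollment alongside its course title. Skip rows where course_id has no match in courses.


INNER JOIN keeps only enrollments rows whose course_id matches an id in courses. Walk through each enrollment:
  - enrollment 1 (Alice): course_id=NULL, no match -> dropped
  - enrollment 2 (Mia): course_id=NULL, no match -> dropped
  - enrollment 3 (Karen): course_id=3 -> matches Biology
  - enrollment 4 (Zoe): course_id=2 -> matches Algorithms
So 2 of 4 rows are dropped.

SQL:
SELECT a.student, b.title AS course
FROM enrollments a
INNER JOIN courses b ON a.course_id = b.id

Result:
student | course    
--------+-----------
Karen   | Biology   
Zoe     | Algorithms


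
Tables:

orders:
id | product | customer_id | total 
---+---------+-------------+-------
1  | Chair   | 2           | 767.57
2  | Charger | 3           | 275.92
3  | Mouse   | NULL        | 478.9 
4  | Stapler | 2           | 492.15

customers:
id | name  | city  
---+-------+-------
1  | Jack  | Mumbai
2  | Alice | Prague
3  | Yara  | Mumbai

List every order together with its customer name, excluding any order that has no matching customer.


INNER JOIN keeps only orders rows whose customer_id matches an id in customers. Walk through each order:
  - order 1 (Chair): customer_id=2 -> matches Alice
  - order 2 (Charger): customer_id=3 -> matches Yara
  - order 3 (Mouse): customer_id=NULL, no match -> dropped
  - order 4 (Stapler): customer_id=2 -> matches Alice
So 1 of 4 rows is dropped.

SQL:
SELECT a.product, b.name AS customer
FROM orders a
INNER JOIN customers b ON a.customer_id = b.id

Result:
product | customer
--------+---------
Chair   | Alice   
Charger | Yara    
Stapler | Alice   


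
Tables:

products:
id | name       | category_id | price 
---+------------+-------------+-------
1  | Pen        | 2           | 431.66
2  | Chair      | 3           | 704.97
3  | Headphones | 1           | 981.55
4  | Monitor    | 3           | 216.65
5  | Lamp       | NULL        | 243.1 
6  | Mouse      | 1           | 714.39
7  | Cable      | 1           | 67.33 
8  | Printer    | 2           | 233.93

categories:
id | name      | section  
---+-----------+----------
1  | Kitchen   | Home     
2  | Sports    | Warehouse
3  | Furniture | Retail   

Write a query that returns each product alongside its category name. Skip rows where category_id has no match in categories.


INNER JOIN keeps only products rows whose category_id matches an id in categories. Walk through each product:
  - product 1 (Pen): category_id=2 -> matches Sports
  - product 2 (Chair): category_id=3 -> matches Furniture
  - product 3 (Headphones): category_id=1 -> matches Kitchen
  - product 4 (Monitor): category_id=3 -> matches Furniture
  - product 5 (Lamp): category_id=NULL, no match -> dropped
  - product 6 (Mouse): category_id=1 -> matches Kitchen
  - product 7 (Cable): category_id=1 -> matches Kitchen
  - product 8 (Printer): category_id=2 -> matches Sports
So 1 of 8 rows is dropped.

SQL:
SELECT a.name, b.name AS category
FROM products a
INNER JOIN categories b ON a.category_id = b.id

Result:
name       | category 
-----------+----------
Pen        | Sports   
Chair      | Furniture
Headphones | Kitchen  
Monitor    | Furniture
Mouse      | Kitchen  
Cable      | Kitchen  
Printer    | Sports   


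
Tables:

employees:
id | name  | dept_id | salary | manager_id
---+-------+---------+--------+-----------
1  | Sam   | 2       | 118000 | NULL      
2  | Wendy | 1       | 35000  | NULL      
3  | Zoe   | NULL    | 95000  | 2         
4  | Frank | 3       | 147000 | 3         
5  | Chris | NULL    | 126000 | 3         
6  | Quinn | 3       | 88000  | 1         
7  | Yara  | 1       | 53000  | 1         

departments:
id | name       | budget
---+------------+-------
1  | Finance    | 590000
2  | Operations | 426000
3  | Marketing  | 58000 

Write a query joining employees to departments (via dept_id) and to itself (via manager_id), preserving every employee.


Two LEFT JOINs from the same base table employees: one to departments via dept_id, one to employees itself via manager_id. Both are LEFT so every employee is preserved.
Match against departments:
  - employee 1 (Sam): dept_id=2 -> matches Operations
  - employee 2 (Wendy): dept_id=1 -> matches Finance
  - employee 3 (Zoe): dept_id=NULL, no match -> kept with NULL
  - employee 4 (Frank): dept_id=3 -> matches Marketing
  - employee 5 (Chris): dept_id=NULL, no match -> kept with NULL
  - employee 6 (Quinn): dept_id=3 -> matches Marketing
  - employee 7 (Yara): dept_id=1 -> matches Finance
Match against employees (self):
  - employee 1 (Sam): manager_id=NULL -> NULL
  - employee 2 (Wendy): manager_id=NULL -> NULL
  - employee 3 (Zoe): manager_id=2 -> Wendy
  - employee 4 (Frank): manager_id=3 -> Zoe
  - employee 5 (Chris): manager_id=3 -> Zoe
  - employee 6 (Quinn): manager_id=1 -> Sam
  - employee 7 (Yara): manager_id=1 -> Sam

SQL:
SELECT a.name, b.name AS department, c.name AS manager
FROM employees a
LEFT JOIN departments b ON a.dept_id = b.id
LEFT JOIN employees c ON a.manager_id = c.id

Result:
name  | department | manager
------+------------+--------
Sam   | Operations | NULL   
Wendy | Finance    | NULL   
Zoe   | NULL       | Wendy  
Frank | Marketing  | Zoe    
Chris | NULL       | Zoe    
Quinn | Marketing  | Sam    
Yara  | Finance    | Sam    


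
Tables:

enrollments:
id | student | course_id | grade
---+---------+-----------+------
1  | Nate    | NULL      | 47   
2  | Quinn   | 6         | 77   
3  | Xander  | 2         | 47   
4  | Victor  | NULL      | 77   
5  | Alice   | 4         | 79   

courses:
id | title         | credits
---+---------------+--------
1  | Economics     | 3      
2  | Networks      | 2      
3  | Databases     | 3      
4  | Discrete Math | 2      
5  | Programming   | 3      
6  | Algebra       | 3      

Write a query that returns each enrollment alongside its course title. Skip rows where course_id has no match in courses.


INNER JOIN keeps only enrollments rows whose course_id matches an id in courses. Walk through each enrollment:
  - enrollment 1 (Nate): course_id=NULL, no match -> dropped
  - enrollment 2 (Quinn): course_id=6 -> matches Algebra
  - enrollment 3 (Xander): course_id=2 -> matches Networks
  - enrollment 4 (Victor): course_id=NULL, no match -> dropped
  - enrollment 5 (Alice): course_id=4 -> matches Discrete Math
So 2 of 5 rows are dropped.

SQL:
SELECT a.student, b.title AS course
FROM enrollments a
INNER JOIN courses b ON a.course_id = b.id

Result:
student | course       
--------+--------------
Quinn   | Algebra      
Xander  | Networks     
Alice   | Discrete Math


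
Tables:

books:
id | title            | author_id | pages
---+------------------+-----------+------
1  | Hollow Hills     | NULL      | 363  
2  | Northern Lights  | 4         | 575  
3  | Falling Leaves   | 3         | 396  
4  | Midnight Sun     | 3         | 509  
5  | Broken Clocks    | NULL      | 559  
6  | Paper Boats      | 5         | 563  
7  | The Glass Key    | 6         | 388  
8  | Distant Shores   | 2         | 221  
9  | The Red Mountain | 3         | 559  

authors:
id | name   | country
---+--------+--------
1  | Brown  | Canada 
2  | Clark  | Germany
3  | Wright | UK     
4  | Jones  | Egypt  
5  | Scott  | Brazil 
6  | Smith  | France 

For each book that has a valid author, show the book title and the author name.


INNER JOIN keeps only books rows whose author_id matches an id in authors. Walk through each book:
  - book 1 (Hollow Hills): author_id=NULL, no match -> dropped
  - book 2 (Northern Lights): author_id=4 -> matches Jones
  - book 3 (Falling Leaves): author_id=3 -> matches Wright
  - book 4 (Midnight Sun): author_id=3 -> matches Wright
  - book 5 (Broken Clocks): author_id=NULL, no match -> dropped
  - book 6 (Paper Boats): author_id=5 -> matches Scott
  - book 7 (The Glass Key): author_id=6 -> matches Smith
  - book 8 (Distant Shores): author_id=2 -> matches Clark
  - book 9 (The Red Mountain): author_id=3 -> matches Wright
So 2 of 9 rows are dropped.

SQL:
SELECT a.title, b.name AS author
FROM books a
INNER JOIN authors b ON a.author_id = b.id

Result:
title            | author
-----------------+-------
Northern Lights  | Jones 
Falling Leaves   | Wright
Midnight Sun     | Wright
Paper Boats      | Scott 
The Glass Key    | Smith 
Distant Shores   | Clark 
The Red Mountain | Wright


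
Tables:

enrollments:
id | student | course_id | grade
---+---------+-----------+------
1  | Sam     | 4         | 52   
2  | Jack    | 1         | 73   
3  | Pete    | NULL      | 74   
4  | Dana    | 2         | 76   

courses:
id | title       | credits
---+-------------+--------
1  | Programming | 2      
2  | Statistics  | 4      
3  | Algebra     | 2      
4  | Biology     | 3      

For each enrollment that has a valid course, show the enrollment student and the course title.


INNER JOIN keeps only enrollments rows whose course_id matches an id in courses. Walk through each enrollment:
  - enrollment 1 (Sam): course_id=4 -> matches Biology
  - enrollment 2 (Jack): course_id=1 -> matches Programming
  - enrollment 3 (Pete): course_id=NULL, no match -> dropped
  - enrollment 4 (Dana): course_id=2 -> matches Statistics
So 1 of 4 rows is dropped.

SQL:
SELECT a.student, b.title AS course
FROM enrollments a
INNER JOIN courses b ON a.course_id = b.id

Result:
student | course     
--------+------------
Sam     | Biology    
Jack    | Programming
Dana    | Statistics 


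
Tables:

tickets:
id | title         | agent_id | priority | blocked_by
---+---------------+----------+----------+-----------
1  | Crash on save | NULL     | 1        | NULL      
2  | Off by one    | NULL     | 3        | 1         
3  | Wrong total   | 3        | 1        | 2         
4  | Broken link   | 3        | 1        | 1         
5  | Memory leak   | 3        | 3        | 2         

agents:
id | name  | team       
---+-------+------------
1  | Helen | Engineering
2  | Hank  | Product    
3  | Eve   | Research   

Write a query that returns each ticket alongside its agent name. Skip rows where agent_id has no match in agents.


INNER JOIN keeps only tickets rows whose agent_id matches an id in agents. Walk through each ticket:
  - ticket 1 (Crash on save): agent_id=NULL, no match -> dropped
  - ticket 2 (Off by one): agent_id=NULL, no match -> dropped
  - ticket 3 (Wrong total): agent_id=3 -> matches Eve
  - ticket 4 (Broken link): agent_id=3 -> matches Eve
  - ticket 5 (Memory leak): agent_id=3 -> matches Eve
So 2 of 5 rows are dropped.

SQL:
SELECT a.title, b.name AS agent
FROM tickets a
INNER JOIN agents b ON a.agent_id = b.id

Result:
title       | agent
------------+------
Wrong total | Eve  
Broken link | Eve  
Memory leak | Eve  


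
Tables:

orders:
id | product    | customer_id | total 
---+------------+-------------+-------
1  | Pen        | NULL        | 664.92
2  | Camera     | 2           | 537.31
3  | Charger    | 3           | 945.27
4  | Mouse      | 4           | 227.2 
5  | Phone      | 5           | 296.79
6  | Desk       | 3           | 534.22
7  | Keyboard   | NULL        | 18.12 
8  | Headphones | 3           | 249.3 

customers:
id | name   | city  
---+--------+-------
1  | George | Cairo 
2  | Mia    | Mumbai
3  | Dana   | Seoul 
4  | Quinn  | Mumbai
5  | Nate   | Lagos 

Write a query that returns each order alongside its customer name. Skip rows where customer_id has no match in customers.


INNER JOIN keeps only orders rows whose customer_id matches an id in customers. Walk through each order:
  - order 1 (Pen): customer_id=NULL, no match -> dropped
  - order 2 (Camera): customer_id=2 -> matches Mia
  - order 3 (Charger): customer_id=3 -> matches Dana
  - order 4 (Mouse): customer_id=4 -> matches Quinn
  - order 5 (Phone): customer_id=5 -> matches Nate
  - order 6 (Desk): customer_id=3 -> matches Dana
  - order 7 (Keyboard): customer_id=NULL, no match -> dropped
  - order 8 (Headphones): customer_id=3 -> matches Dana
So 2 of 8 rows are dropped.

SQL:
SELECT a.product, b.name AS customer
FROM orders a
INNER JOIN customers b ON a.customer_id = b.id

Result:
product    | customer
-----------+---------
Camera     | Mia     
Charger    | Dana    
Mouse      | Quinn   
Phone      | Nate    
Desk       | Dana    
Headphones | Dana    


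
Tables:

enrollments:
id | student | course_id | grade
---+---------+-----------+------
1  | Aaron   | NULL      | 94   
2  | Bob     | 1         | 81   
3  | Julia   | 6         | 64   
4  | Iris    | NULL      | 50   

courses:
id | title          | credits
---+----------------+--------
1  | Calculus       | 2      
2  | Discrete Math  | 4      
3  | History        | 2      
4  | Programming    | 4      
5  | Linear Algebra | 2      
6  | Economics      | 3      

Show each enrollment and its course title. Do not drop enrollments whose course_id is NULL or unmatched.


LEFT JOIN keeps every row from enrollments (the left table); where course_id has no match in courses, the course columns become NULL. Walk through each enrollment:
  - enrollment 1 (Aaron): course_id=NULL, no match -> kept with NULL
  - enrollment 2 (Bob): course_id=1 -> matches Calculus
  - enrollment 3 (Julia): course_id=6 -> matches Economics
  - enrollment 4 (Iris): course_id=NULL, no match -> kept with NULL
All 4 rows appear; 2 have NULL course.

SQL:
SELECT a.student, b.title AS course
FROM enrollments a
LEFT JOIN courses b ON a.course_id = b.id

Result:
student | course   
--------+----------
Aaron   | NULL     
Bob     | Calculus 
Julia   | Economics
Iris    | NULL     


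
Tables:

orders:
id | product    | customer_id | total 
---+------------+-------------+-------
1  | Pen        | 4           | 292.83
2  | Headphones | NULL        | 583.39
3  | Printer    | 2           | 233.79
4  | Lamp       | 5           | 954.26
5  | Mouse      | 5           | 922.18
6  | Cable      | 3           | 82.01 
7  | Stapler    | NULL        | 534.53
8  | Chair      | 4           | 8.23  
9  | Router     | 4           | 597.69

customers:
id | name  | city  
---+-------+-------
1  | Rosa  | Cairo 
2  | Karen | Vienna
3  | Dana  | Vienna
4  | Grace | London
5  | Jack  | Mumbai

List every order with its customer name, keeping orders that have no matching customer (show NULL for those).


LEFT JOIN keeps every row from orders (the left table); where customer_id has no match in customers, the customer columns become NULL. Walk through each order:
  - order 1 (Pen): customer_id=4 -> matches Grace
  - order 2 (Headphones): customer_id=NULL, no match -> kept with NULL
  - order 3 (Printer): customer_id=2 -> matches Karen
  - order 4 (Lamp): customer_id=5 -> matches Jack
  - order 5 (Mouse): customer_id=5 -> matches Jack
  - order 6 (Cable): customer_id=3 -> matches Dana
  - order 7 (Stapler): customer_id=NULL, no match -> kept with NULL
  - order 8 (Chair): customer_id=4 -> matches Grace
  - order 9 (Router): customer_id=4 -> matches Grace
All 9 rows appear; 2 have NULL customer.

SQL:
SELECT a.product, b.name AS customer
FROM orders a
LEFT JOIN customers b ON a.customer_id = b.id

Result:
product    | customer
-----------+---------
Pen        | Grace   
Headphones | NULL    
Printer    | Karen   
Lamp       | Jack    
Mouse      | Jack    
Cable      | Dana    
Stapler    | NULL    
Chair      | Grace   
Router     | Grace   


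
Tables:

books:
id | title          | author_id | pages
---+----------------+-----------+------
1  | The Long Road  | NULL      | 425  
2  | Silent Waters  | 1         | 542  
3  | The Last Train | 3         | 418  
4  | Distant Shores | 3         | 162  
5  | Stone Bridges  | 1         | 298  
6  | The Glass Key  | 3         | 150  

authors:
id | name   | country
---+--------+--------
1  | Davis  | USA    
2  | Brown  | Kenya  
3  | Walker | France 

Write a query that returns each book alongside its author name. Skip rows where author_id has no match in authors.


INNER JOIN keeps only books rows whose author_id matches an id in authors. Walk through each book:
  - book 1 (The Long Road): author_id=NULL, no match -> dropped
  - book 2 (Silent Waters): author_id=1 -> matches Davis
  - book 3 (The Last Train): author_id=3 -> matches Walker
  - book 4 (Distant Shores): author_id=3 -> matches Walker
  - book 5 (Stone Bridges): author_id=1 -> matches Davis
  - book 6 (The Glass Key): author_id=3 -> matches Walker
So 1 of 6 rows is dropped.

SQL:
SELECT a.title, b.name AS author
FROM books a
INNER JOIN authors b ON a.author_id = b.id

Result:
title          | author
---------------+-------
Silent Waters  | Davis 
The Last Train | Walker
Distant Shores | Walker
Stone Bridges  | Davis 
The Glass Key  | Walker


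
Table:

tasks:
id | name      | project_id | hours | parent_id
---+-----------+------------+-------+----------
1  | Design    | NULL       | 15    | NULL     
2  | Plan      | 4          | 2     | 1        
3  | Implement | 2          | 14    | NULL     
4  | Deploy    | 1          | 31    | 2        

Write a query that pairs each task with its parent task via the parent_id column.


This is a self-join: tasks is joined to a second copy of itself, matching each row's parent_id to another row's id. Use LEFT JOIN so rows with parent_id=NULL are kept.
  - task 1 (Design): parent_id=NULL -> NULL
  - task 2 (Plan): parent_id=1 -> Design
  - task 3 (Implement): parent_id=NULL -> NULL
  - task 4 (Deploy): parent_id=2 -> Plan

SQL:
SELECT a.name AS item, b.name AS parent
FROM tasks a
LEFT JOIN tasks b ON a.parent_id = b.id

Result:
item      | parent
----------+-------
Design    | NULL  
Plan      | Design
Implement | NULL  
Deploy    | Plan  


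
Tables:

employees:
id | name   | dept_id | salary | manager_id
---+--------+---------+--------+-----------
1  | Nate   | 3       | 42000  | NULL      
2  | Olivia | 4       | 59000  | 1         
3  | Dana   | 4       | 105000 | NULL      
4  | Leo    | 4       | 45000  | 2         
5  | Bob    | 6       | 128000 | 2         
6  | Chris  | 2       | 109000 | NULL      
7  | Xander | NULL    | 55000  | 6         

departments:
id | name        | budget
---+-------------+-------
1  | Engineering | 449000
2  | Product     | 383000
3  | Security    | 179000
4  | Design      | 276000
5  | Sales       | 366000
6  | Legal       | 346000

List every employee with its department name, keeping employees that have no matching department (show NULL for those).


LEFT JOIN keeps every row from employees (the left table); where dept_id has no match in departments, the department columns become NULL. Walk through each employee:
  - employee 1 (Nate): dept_id=3 -> matches Security
  - employee 2 (Olivia): dept_id=4 -> matches Design
  - employee 3 (Dana): dept_id=4 -> matches Design
  - employee 4 (Leo): dept_id=4 -> matches Design
  - employee 5 (Bob): dept_id=6 -> matches Legal
  - employee 6 (Chris): dept_id=2 -> matches Product
  - employee 7 (Xander): dept_id=NULL, no match -> kept with NULL
All 7 rows appear; 1 has NULL department.

SQL:
SELECT a.name, b.name AS department
FROM employees a
LEFT JOIN departments b ON a.dept_id = b.id

Result:
name   | department
-------+-----------
Nate   | Security  
Olivia | Design    
Dana   | Design    
Leo    | Design    
Bob    | Legal     
Chris  | Product   
Xander | NULL      


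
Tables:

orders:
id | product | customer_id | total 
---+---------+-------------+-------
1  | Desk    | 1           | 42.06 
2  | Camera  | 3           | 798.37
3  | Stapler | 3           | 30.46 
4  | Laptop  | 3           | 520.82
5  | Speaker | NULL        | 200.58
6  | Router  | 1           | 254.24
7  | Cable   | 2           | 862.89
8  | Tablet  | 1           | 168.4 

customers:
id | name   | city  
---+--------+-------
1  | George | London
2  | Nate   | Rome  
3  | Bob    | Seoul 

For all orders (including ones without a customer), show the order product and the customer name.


LEFT JOIN keeps every row from orders (the left table); where customer_id has no match in customers, the customer columns become NULL. Walk through each order:
  - order 1 (Desk): customer_id=1 -> matches George
  - order 2 (Camera): customer_id=3 -> matches Bob
  - order 3 (Stapler): customer_id=3 -> matches Bob
  - order 4 (Laptop): customer_id=3 -> matches Bob
  - order 5 (Speaker): customer_id=NULL, no match -> kept with NULL
  - order 6 (Router): customer_id=1 -> matches George
  - order 7 (Cable): customer_id=2 -> matches Nate
  - order 8 (Tablet): customer_id=1 -> matches George
All 8 rows appear; 1 has NULL customer.

SQL:
SELECT a.product, b.name AS customer
FROM orders a
LEFT JOIN customers b ON a.customer_id = b.id

Result:
product | customer
--------+---------
Desk    | George  
Camera  | Bob     
Stapler | Bob     
Laptop  | Bob     
Speaker | NULL    
Router  | George  
Cable   | Nate    
Tablet  | George  


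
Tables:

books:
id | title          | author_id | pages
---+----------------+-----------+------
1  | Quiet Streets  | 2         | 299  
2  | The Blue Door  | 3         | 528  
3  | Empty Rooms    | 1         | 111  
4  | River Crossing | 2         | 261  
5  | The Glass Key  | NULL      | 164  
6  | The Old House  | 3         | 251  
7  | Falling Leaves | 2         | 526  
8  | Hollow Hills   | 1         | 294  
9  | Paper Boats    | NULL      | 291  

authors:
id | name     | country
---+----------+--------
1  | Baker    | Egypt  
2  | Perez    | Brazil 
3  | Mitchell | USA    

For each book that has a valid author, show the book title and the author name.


INNER JOIN keeps only books rows whose author_id matches an id in authors. Walk through each book:
  - book 1 (Quiet Streets): author_id=2 -> matches Perez
  - book 2 (The Blue Door): author_id=3 -> matches Mitchell
  - book 3 (Empty Rooms): author_id=1 -> matches Baker
  - book 4 (River Crossing): author_id=2 -> matches Perez
  - book 5 (The Glass Key): author_id=NULL, no match -> dropped
  - book 6 (The Old House): author_id=3 -> matches Mitchell
  - book 7 (Falling Leaves): author_id=2 -> matches Perez
  - book 8 (Hollow Hills): author_id=1 -> matches Baker
  - book 9 (Paper Boats): author_id=NULL, no match -> dropped
So 2 of 9 rows are dropped.

SQL:
SELECT a.title, b.name AS author
FROM books a
INNER JOIN authors b ON a.author_id = b.id

Result:
title          | author  
---------------+---------
Quiet Streets  | Perez   
The Blue Door  | Mitchell
Empty Rooms    | Baker   
River Crossing | Perez   
The Old House  | Mitchell
Falling Leaves | Perez   
Hollow Hills   | Baker   


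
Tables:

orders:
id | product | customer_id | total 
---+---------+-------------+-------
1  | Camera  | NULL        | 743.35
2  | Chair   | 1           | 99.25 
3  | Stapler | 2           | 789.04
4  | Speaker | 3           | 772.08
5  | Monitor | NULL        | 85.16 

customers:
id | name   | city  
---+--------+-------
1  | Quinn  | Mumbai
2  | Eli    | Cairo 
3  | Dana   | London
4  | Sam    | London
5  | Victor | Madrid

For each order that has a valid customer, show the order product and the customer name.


INNER JOIN keeps only orders rows whose customer_id matches an id in customers. Walk through each order:
  - order 1 (Camera): customer_id=NULL, no match -> dropped
  - order 2 (Chair): customer_id=1 -> matches Quinn
  - order 3 (Stapler): customer_id=2 -> matches Eli
  - order 4 (Speaker): customer_id=3 -> matches Dana
  - order 5 (Monitor): customer_id=NULL, no match -> dropped
So 2 of 5 rows are dropped.

SQL:
SELECT a.product, b.name AS customer
FROM orders a
INNER JOIN customers b ON a.customer_id = b.id

Result:
product | customer
--------+---------
Chair   | Quinn   
Stapler | Eli     
Speaker | Dana    


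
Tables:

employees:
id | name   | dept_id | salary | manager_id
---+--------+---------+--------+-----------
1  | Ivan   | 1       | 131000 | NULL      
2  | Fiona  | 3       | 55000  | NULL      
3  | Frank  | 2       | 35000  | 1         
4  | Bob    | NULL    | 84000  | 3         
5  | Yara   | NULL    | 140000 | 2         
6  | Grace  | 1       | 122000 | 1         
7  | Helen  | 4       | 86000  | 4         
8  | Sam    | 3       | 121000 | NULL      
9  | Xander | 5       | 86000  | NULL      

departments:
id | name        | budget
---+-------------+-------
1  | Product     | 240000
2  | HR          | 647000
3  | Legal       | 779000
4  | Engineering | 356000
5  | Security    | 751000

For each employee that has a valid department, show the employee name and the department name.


INNER JOIN keeps only employees rows whose dept_id matches an id in departments. Walk through each employee:
  - employee 1 (Ivan): dept_id=1 -> matches Product
  - employee 2 (Fiona): dept_id=3 -> matches Legal
  - employee 3 (Frank): dept_id=2 -> matches HR
  - employee 4 (Bob): dept_id=NULL, no match -> dropped
  - employee 5 (Yara): dept_id=NULL, no match -> dropped
  - employee 6 (Grace): dept_id=1 -> matches Product
  - employee 7 (Helen): dept_id=4 -> matches Engineering
  - employee 8 (Sam): dept_id=3 -> matches Legal
  - employee 9 (Xander): dept_id=5 -> matches Security
So 2 of 9 rows are dropped.

SQL:
SELECT a.name, b.name AS department
FROM employees a
INNER JOIN departments b ON a.dept_id = b.id

Result:
name   | department 
-------+------------
Ivan   | Product    
Fiona  | Legal      
Frank  | HR         
Grace  | Product    
Helen  | Engineering
Sam    | Legal      
Xander | Security   
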